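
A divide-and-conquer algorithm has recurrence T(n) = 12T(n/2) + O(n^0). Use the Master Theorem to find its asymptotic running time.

Master Theorem for T(n) = 12T(n/2) + O(n^0):

a = 12, b = 2, c = 0
log_b(a) = log_2(12) = 3.5850

Case 1: c = 0 < log_2(12) = 3.5850
T(n) = O(n^(log_2 12))

For T(n) = 12T(n/2) + O(n^0): log_2(12) = 3.5850. This is Case 1 of the Master Theorem (c < log_b(a), work dominated by leaves), giving O(n^(log_2 12)).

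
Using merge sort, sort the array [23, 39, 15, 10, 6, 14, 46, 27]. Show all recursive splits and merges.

Merge sort trace:

Split: [23, 39, 15, 10, 6, 14, 46, 27] -> [23, 39, 15, 10] and [6, 14, 46, 27]
  Split: [23, 39, 15, 10] -> [23, 39] and [15, 10]
    Split: [23, 39] -> [23] and [39]
    Merge: [23] + [39] -> [23, 39]
    Split: [15, 10] -> [15] and [10]
    Merge: [15] + [10] -> [10, 15]
  Merge: [23, 39] + [10, 15] -> [10, 15, 23, 39]
  Split: [6, 14, 46, 27] -> [6, 14] and [46, 27]
    Split: [6, 14] -> [6] and [14]
    Merge: [6] + [14] -> [6, 14]
    Split: [46, 27] -> [46] and [27]
    Merge: [46] + [27] -> [27, 46]
  Merge: [6, 14] + [27, 46] -> [6, 14, 27, 46]
Merge: [10, 15, 23, 39] + [6, 14, 27, 46] -> [6, 10, 14, 15, 23, 27, 39, 46]

Final sorted array: [6, 10, 14, 15, 23, 27, 39, 46]

The merge sort proceeds by recursively splitting the array and merging sorted halves.
After all merges, the sorted array is [6, 10, 14, 15, 23, 27, 39, 46].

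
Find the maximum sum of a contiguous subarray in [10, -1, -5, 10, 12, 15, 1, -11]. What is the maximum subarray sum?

Using Kadane's algorithm on [10, -1, -5, 10, 12, 15, 1, -11]:

Scanning through the array:
Position 1 (value -1): max_ending_here = 9, max_so_far = 10
Position 2 (value -5): max_ending_here = 4, max_so_far = 10
Position 3 (value 10): max_ending_here = 14, max_so_far = 14
Position 4 (value 12): max_ending_here = 26, max_so_far = 26
Position 5 (value 15): max_ending_here = 41, max_so_far = 41
Position 6 (value 1): max_ending_here = 42, max_so_far = 42
Position 7 (value -11): max_ending_here = 31, max_so_far = 42

Maximum subarray: [10, -1, -5, 10, 12, 15, 1]
Maximum sum: 42

The maximum subarray is [10, -1, -5, 10, 12, 15, 1] with sum 42. This subarray runs from index 0 to index 6.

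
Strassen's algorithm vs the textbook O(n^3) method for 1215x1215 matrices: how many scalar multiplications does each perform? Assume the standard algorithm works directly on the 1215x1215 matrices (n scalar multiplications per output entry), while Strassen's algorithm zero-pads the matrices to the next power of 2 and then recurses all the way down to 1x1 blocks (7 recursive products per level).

Matrix multiplication for 1215x1215 matrices:

Strassen's algorithm requires power-of-2 dimensions. Pad 1215x1215 to 2048x2048 (next power of 2).

Standard algorithm: 1215^3 = 1793613375 multiplications
Strassen's algorithm: 7^(log2(2048)) = 7^11 = 1977326743 multiplications
Difference: 1793613375 - 1977326743 = -183713368 (Strassen uses MORE here due to padding overhead — for small or just-over-power-of-2 n, padding can outweigh the per-level savings)

Standard: 1793613375 multiplications (1215^3). Strassen: 1977326743 multiplications (7^11, after padding to 2048x2048). Strassen reduces 8 recursive multiplications to 7 at each level.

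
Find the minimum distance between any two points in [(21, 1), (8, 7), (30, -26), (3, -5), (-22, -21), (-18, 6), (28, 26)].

Computing all pairwise distances among 7 points:

d((21, 1), (8, 7)) = 14.3178
d((21, 1), (30, -26)) = 28.4605
d((21, 1), (3, -5)) = 18.9737
d((21, 1), (-22, -21)) = 48.3011
d((21, 1), (-18, 6)) = 39.3192
d((21, 1), (28, 26)) = 25.9615
d((8, 7), (30, -26)) = 39.6611
d((8, 7), (3, -5)) = 13.0 <-- minimum
d((8, 7), (-22, -21)) = 41.0366
d((8, 7), (-18, 6)) = 26.0192
d((8, 7), (28, 26)) = 27.5862
d((30, -26), (3, -5)) = 34.2053
d((30, -26), (-22, -21)) = 52.2398
d((30, -26), (-18, 6)) = 57.6888
d((30, -26), (28, 26)) = 52.0384
d((3, -5), (-22, -21)) = 29.6816
d((3, -5), (-18, 6)) = 23.7065
d((3, -5), (28, 26)) = 39.8246
d((-22, -21), (-18, 6)) = 27.2947
d((-22, -21), (28, 26)) = 68.6222
d((-18, 6), (28, 26)) = 50.1597

Closest pair: (8, 7) and (3, -5) with distance 13.0

The closest pair is (8, 7) and (3, -5) with Euclidean distance 13.0. For 7 points, brute-force pairwise comparison is shown above. For large n, the divide-and-conquer algorithm (sort by x, recurse on halves, check the dividing strip) achieves O(n log n).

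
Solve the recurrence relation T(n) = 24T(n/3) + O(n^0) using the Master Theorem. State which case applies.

Master Theorem for T(n) = 24T(n/3) + O(n^0):

a = 24, b = 3, c = 0
log_b(a) = log_3(24) = 2.8928

Case 1: c = 0 < log_3(24) = 2.8928
T(n) = O(n^(log_3 24))

For T(n) = 24T(n/3) + O(n^0): log_3(24) = 2.8928. This is Case 1 of the Master Theorem (c < log_b(a), work dominated by leaves), giving O(n^(log_3 24)).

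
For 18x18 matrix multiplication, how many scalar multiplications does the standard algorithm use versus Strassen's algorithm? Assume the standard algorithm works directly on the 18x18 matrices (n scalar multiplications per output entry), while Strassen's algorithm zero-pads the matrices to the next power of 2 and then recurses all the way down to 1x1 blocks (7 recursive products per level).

Matrix multiplication for 18x18 matrices:

Strassen's algorithm requires power-of-2 dimensions. Pad 18x18 to 32x32 (next power of 2).

Standard algorithm: 18^3 = 5832 multiplications
Strassen's algorithm: 7^(log2(32)) = 7^5 = 16807 multiplications
Difference: 5832 - 16807 = -10975 (Strassen uses MORE here due to padding overhead — for small or just-over-power-of-2 n, padding can outweigh the per-level savings)

Standard: 5832 multiplications (18^3). Strassen: 16807 multiplications (7^5, after padding to 32x32). Strassen reduces 8 recursive multiplications to 7 at each level.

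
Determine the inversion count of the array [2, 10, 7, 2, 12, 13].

Finding inversions in [2, 10, 7, 2, 12, 13]:

(1, 2): arr[1]=10 > arr[2]=7
(1, 3): arr[1]=10 > arr[3]=2
(2, 3): arr[2]=7 > arr[3]=2

Total inversions: 3

The array has 3 inversion(s): (1,2), (1,3), (2,3). Each pair (i,j) satisfies i < j and arr[i] > arr[j].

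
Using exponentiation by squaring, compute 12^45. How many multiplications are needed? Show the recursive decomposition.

Computing 12^45 by squaring (build up from 12^1; each line after the first costs one multiplication):

12^1 = 12
12^2 = (12^1)^2 = 12^2 = 144
12^4 = (12^2)^2 = 144^2 = 20736
12^5 = 12 * 12^4 = 12 * 20736 = 248832
12^10 = (12^5)^2 = 248832^2 = 61917364224
12^11 = 12 * 12^10 = 12 * 61917364224 = 743008370688
12^22 = (12^11)^2 = 743008370688^2 = 552061438912436417593344
12^44 = (12^22)^2 = 552061438912436417593344^2 = 304771832334069766392840191887919236168953102336
12^45 = 12 * 12^44 = 12 * 304771832334069766392840191887919236168953102336 = 3657261988008837196714082302655030834027437228032

Result: 3657261988008837196714082302655030834027437228032
Multiplications needed: 8 (8 lines after 12^1)

12^45 = 3657261988008837196714082302655030834027437228032. Using exponentiation by squaring, this requires 8 multiplications. The key idea: if the exponent is even, square the half-power; if odd, multiply by the base once.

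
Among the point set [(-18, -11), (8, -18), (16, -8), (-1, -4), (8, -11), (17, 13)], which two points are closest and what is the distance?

Computing all pairwise distances among 6 points:

d((-18, -11), (8, -18)) = 26.9258
d((-18, -11), (16, -8)) = 34.1321
d((-18, -11), (-1, -4)) = 18.3848
d((-18, -11), (8, -11)) = 26.0
d((-18, -11), (17, 13)) = 42.4382
d((8, -18), (16, -8)) = 12.8062
d((8, -18), (-1, -4)) = 16.6433
d((8, -18), (8, -11)) = 7.0 <-- minimum
d((8, -18), (17, 13)) = 32.28
d((16, -8), (-1, -4)) = 17.4642
d((16, -8), (8, -11)) = 8.544
d((16, -8), (17, 13)) = 21.0238
d((-1, -4), (8, -11)) = 11.4018
d((-1, -4), (17, 13)) = 24.7588
d((8, -11), (17, 13)) = 25.632

Closest pair: (8, -18) and (8, -11) with distance 7.0

The closest pair is (8, -18) and (8, -11) with Euclidean distance 7.0. For 6 points, brute-force pairwise comparison is shown above. For large n, the divide-and-conquer algorithm (sort by x, recurse on halves, check the dividing strip) achieves O(n log n).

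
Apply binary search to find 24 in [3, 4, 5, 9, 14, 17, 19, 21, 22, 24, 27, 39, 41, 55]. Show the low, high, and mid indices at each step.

Binary search for 24 in [3, 4, 5, 9, 14, 17, 19, 21, 22, 24, 27, 39, 41, 55]:

lo=0, hi=13, mid=6, arr[mid]=19 -> 19 < 24, search right half
lo=7, hi=13, mid=10, arr[mid]=27 -> 27 > 24, search left half
lo=7, hi=9, mid=8, arr[mid]=22 -> 22 < 24, search right half
lo=9, hi=9, mid=9, arr[mid]=24 -> Found target at index 9!

Binary search finds 24 at index 9 after 4 comparisons. The search repeatedly halves the search space by comparing with the middle element.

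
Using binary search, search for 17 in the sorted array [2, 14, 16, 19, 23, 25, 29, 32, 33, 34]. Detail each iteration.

Binary search for 17 in [2, 14, 16, 19, 23, 25, 29, 32, 33, 34]:

lo=0, hi=9, mid=4, arr[mid]=23 -> 23 > 17, search left half
lo=0, hi=3, mid=1, arr[mid]=14 -> 14 < 17, search right half
lo=2, hi=3, mid=2, arr[mid]=16 -> 16 < 17, search right half
lo=3, hi=3, mid=3, arr[mid]=19 -> 19 > 17, search left half
lo=3 > hi=2, target 17 not found

Binary search determines that 17 is not in the array after 4 comparisons. The search space was exhausted without finding the target.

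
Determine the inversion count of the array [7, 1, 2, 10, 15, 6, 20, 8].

Finding inversions in [7, 1, 2, 10, 15, 6, 20, 8]:

(0, 1): arr[0]=7 > arr[1]=1
(0, 2): arr[0]=7 > arr[2]=2
(0, 5): arr[0]=7 > arr[5]=6
(3, 5): arr[3]=10 > arr[5]=6
(3, 7): arr[3]=10 > arr[7]=8
(4, 5): arr[4]=15 > arr[5]=6
(4, 7): arr[4]=15 > arr[7]=8
(6, 7): arr[6]=20 > arr[7]=8

Total inversions: 8

The array has 8 inversion(s): (0,1), (0,2), (0,5), (3,5), (3,7), (4,5), (4,7), (6,7). Each pair (i,j) satisfies i < j and arr[i] > arr[j].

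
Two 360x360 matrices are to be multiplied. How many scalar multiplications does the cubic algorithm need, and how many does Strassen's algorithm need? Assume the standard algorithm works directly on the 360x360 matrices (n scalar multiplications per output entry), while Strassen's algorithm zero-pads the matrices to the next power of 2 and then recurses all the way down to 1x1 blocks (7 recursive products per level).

Matrix multiplication for 360x360 matrices:

Strassen's algorithm requires power-of-2 dimensions. Pad 360x360 to 512x512 (next power of 2).

Standard algorithm: 360^3 = 46656000 multiplications
Strassen's algorithm: 7^(log2(512)) = 7^9 = 40353607 multiplications
Savings: 46656000 - 40353607 = 6302393 multiplications

Standard: 46656000 multiplications (360^3). Strassen: 40353607 multiplications (7^9, after padding to 512x512). Strassen reduces 8 recursive multiplications to 7 at each level.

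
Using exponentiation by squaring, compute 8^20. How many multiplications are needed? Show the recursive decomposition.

Computing 8^20 by squaring (build up from 8^1; each line after the first costs one multiplication):

8^1 = 8
8^2 = (8^1)^2 = 8^2 = 64
8^4 = (8^2)^2 = 64^2 = 4096
8^5 = 8 * 8^4 = 8 * 4096 = 32768
8^10 = (8^5)^2 = 32768^2 = 1073741824
8^20 = (8^10)^2 = 1073741824^2 = 1152921504606846976

Result: 1152921504606846976
Multiplications needed: 5 (5 lines after 8^1)

8^20 = 1152921504606846976. Using exponentiation by squaring, this requires 5 multiplications. The key idea: if the exponent is even, square the half-power; if odd, multiply by the base once.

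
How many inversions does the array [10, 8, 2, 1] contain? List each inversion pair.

Finding inversions in [10, 8, 2, 1]:

(0, 1): arr[0]=10 > arr[1]=8
(0, 2): arr[0]=10 > arr[2]=2
(0, 3): arr[0]=10 > arr[3]=1
(1, 2): arr[1]=8 > arr[2]=2
(1, 3): arr[1]=8 > arr[3]=1
(2, 3): arr[2]=2 > arr[3]=1

Total inversions: 6

The array has 6 inversion(s): (0,1), (0,2), (0,3), (1,2), (1,3), (2,3). Each pair (i,j) satisfies i < j and arr[i] > arr[j].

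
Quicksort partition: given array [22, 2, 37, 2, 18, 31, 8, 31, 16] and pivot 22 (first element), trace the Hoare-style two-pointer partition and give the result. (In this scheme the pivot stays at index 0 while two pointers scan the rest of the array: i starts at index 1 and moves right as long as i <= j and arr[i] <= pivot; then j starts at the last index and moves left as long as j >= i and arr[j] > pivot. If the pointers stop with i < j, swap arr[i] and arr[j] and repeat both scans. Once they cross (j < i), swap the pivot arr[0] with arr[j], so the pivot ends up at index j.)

Hoare-style two-pointer partition with pivot = 22:

Initial array: [22, 2, 37, 2, 18, 31, 8, 31, 16]

Pointers start at i = 1, j = 8.
i stops at index 2 (arr[2]=37 > 22), j stops at index 8 (arr[8]=16 <= 22): swap arr[2] and arr[8], array becomes [22, 2, 16, 2, 18, 31, 8, 31, 37]
i stops at index 5 (arr[5]=31 > 22), j stops at index 6 (arr[6]=8 <= 22): swap arr[5] and arr[6], array becomes [22, 2, 16, 2, 18, 8, 31, 31, 37]
i ends at 6, j ends at 5: the pointers have crossed (j < i), so scanning stops.

Swap pivot arr[0] with arr[5] to place pivot at position 5: [8, 2, 16, 2, 18, 22, 31, 31, 37]
Pivot position: 5

After partitioning with pivot 22, the array becomes [8, 2, 16, 2, 18, 22, 31, 31, 37]. The pivot is placed at index 5. All elements to the left of the pivot are <= 22, and all elements to the right are > 22.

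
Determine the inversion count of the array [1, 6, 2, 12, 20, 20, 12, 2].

Finding inversions in [1, 6, 2, 12, 20, 20, 12, 2]:

(1, 2): arr[1]=6 > arr[2]=2
(1, 7): arr[1]=6 > arr[7]=2
(3, 7): arr[3]=12 > arr[7]=2
(4, 6): arr[4]=20 > arr[6]=12
(4, 7): arr[4]=20 > arr[7]=2
(5, 6): arr[5]=20 > arr[6]=12
(5, 7): arr[5]=20 > arr[7]=2
(6, 7): arr[6]=12 > arr[7]=2

Total inversions: 8

The array has 8 inversion(s): (1,2), (1,7), (3,7), (4,6), (4,7), (5,6), (5,7), (6,7). Each pair (i,j) satisfies i < j and arr[i] > arr[j].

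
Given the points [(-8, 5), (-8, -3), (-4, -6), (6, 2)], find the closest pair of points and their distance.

Computing all pairwise distances among 4 points:

d((-8, 5), (-8, -3)) = 8.0
d((-8, 5), (-4, -6)) = 11.7047
d((-8, 5), (6, 2)) = 14.3178
d((-8, -3), (-4, -6)) = 5.0 <-- minimum
d((-8, -3), (6, 2)) = 14.8661
d((-4, -6), (6, 2)) = 12.8062

Closest pair: (-8, -3) and (-4, -6) with distance 5.0

The closest pair is (-8, -3) and (-4, -6) with Euclidean distance 5.0. For 4 points, brute-force pairwise comparison is shown above. For large n, the divide-and-conquer algorithm (sort by x, recurse on halves, check the dividing strip) achieves O(n log n).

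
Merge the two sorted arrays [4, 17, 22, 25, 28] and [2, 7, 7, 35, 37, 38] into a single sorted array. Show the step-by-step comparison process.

Merging process:

Compare 4 vs 2: take 2 from right. Merged: [2]
Compare 4 vs 7: take 4 from left. Merged: [2, 4]
Compare 17 vs 7: take 7 from right. Merged: [2, 4, 7]
Compare 17 vs 7: take 7 from right. Merged: [2, 4, 7, 7]
Compare 17 vs 35: take 17 from left. Merged: [2, 4, 7, 7, 17]
Compare 22 vs 35: take 22 from left. Merged: [2, 4, 7, 7, 17, 22]
Compare 25 vs 35: take 25 from left. Merged: [2, 4, 7, 7, 17, 22, 25]
Compare 28 vs 35: take 28 from left. Merged: [2, 4, 7, 7, 17, 22, 25, 28]
Append remaining from right: [35, 37, 38]. Merged: [2, 4, 7, 7, 17, 22, 25, 28, 35, 37, 38]

Final merged array: [2, 4, 7, 7, 17, 22, 25, 28, 35, 37, 38]
Total comparisons: 8

The merged array is [2, 4, 7, 7, 17, 22, 25, 28, 35, 37, 38], requiring 8 comparisons. The merge step runs in O(n) time where n is the total number of elements.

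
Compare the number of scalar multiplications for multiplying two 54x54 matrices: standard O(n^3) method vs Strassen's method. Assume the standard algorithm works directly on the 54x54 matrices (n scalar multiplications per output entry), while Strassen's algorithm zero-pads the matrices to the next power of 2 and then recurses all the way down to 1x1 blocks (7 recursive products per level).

Matrix multiplication for 54x54 matrices:

Strassen's algorithm requires power-of-2 dimensions. Pad 54x54 to 64x64 (next power of 2).

Standard algorithm: 54^3 = 157464 multiplications
Strassen's algorithm: 7^(log2(64)) = 7^6 = 117649 multiplications
Savings: 157464 - 117649 = 39815 multiplications

Standard: 157464 multiplications (54^3). Strassen: 117649 multiplications (7^6, after padding to 64x64). Strassen reduces 8 recursive multiplications to 7 at each level.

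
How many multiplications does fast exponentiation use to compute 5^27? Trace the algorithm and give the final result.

Computing 5^27 by squaring (build up from 5^1; each line after the first costs one multiplication):

5^1 = 5
5^2 = (5^1)^2 = 5^2 = 25
5^3 = 5 * 5^2 = 5 * 25 = 125
5^6 = (5^3)^2 = 125^2 = 15625
5^12 = (5^6)^2 = 15625^2 = 244140625
5^13 = 5 * 5^12 = 5 * 244140625 = 1220703125
5^26 = (5^13)^2 = 1220703125^2 = 1490116119384765625
5^27 = 5 * 5^26 = 5 * 1490116119384765625 = 7450580596923828125

Result: 7450580596923828125
Multiplications needed: 7 (7 lines after 5^1)

5^27 = 7450580596923828125. Using exponentiation by squaring, this requires 7 multiplications. The key idea: if the exponent is even, square the half-power; if odd, multiply by the base once.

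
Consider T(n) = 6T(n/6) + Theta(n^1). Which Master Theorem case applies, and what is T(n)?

Master Theorem for T(n) = 6T(n/6) + O(n^1):

a = 6, b = 6, c = 1
log_b(a) = log_6(6) = 1.0000

Case 2: c = 1 = log_6(6) = 1.0000
T(n) = O(n^1 log n) = O(n log n)

For T(n) = 6T(n/6) + O(n^1): log_6(6) = 1.0000. This is Case 2 of the Master Theorem (c = log_b(a), equal work at all levels), giving O(n log n).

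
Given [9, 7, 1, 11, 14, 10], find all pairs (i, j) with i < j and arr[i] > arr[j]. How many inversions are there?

Finding inversions in [9, 7, 1, 11, 14, 10]:

(0, 1): arr[0]=9 > arr[1]=7
(0, 2): arr[0]=9 > arr[2]=1
(1, 2): arr[1]=7 > arr[2]=1
(3, 5): arr[3]=11 > arr[5]=10
(4, 5): arr[4]=14 > arr[5]=10

Total inversions: 5

The array has 5 inversion(s): (0,1), (0,2), (1,2), (3,5), (4,5). Each pair (i,j) satisfies i < j and arr[i] > arr[j].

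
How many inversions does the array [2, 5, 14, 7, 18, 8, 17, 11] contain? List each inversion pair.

Finding inversions in [2, 5, 14, 7, 18, 8, 17, 11]:

(2, 3): arr[2]=14 > arr[3]=7
(2, 5): arr[2]=14 > arr[5]=8
(2, 7): arr[2]=14 > arr[7]=11
(4, 5): arr[4]=18 > arr[5]=8
(4, 6): arr[4]=18 > arr[6]=17
(4, 7): arr[4]=18 > arr[7]=11
(6, 7): arr[6]=17 > arr[7]=11

Total inversions: 7

The array has 7 inversion(s): (2,3), (2,5), (2,7), (4,5), (4,6), (4,7), (6,7). Each pair (i,j) satisfies i < j and arr[i] > arr[j].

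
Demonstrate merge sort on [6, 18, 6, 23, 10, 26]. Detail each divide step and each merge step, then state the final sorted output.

Merge sort trace:

Split: [6, 18, 6, 23, 10, 26] -> [6, 18, 6] and [23, 10, 26]
  Split: [6, 18, 6] -> [6] and [18, 6]
    Split: [18, 6] -> [18] and [6]
    Merge: [18] + [6] -> [6, 18]
  Merge: [6] + [6, 18] -> [6, 6, 18]
  Split: [23, 10, 26] -> [23] and [10, 26]
    Split: [10, 26] -> [10] and [26]
    Merge: [10] + [26] -> [10, 26]
  Merge: [23] + [10, 26] -> [10, 23, 26]
Merge: [6, 6, 18] + [10, 23, 26] -> [6, 6, 10, 18, 23, 26]

Final sorted array: [6, 6, 10, 18, 23, 26]

The merge sort proceeds by recursively splitting the array and merging sorted halves.
After all merges, the sorted array is [6, 6, 10, 18, 23, 26].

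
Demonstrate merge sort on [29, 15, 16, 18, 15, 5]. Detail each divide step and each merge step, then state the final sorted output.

Merge sort trace:

Split: [29, 15, 16, 18, 15, 5] -> [29, 15, 16] and [18, 15, 5]
  Split: [29, 15, 16] -> [29] and [15, 16]
    Split: [15, 16] -> [15] and [16]
    Merge: [15] + [16] -> [15, 16]
  Merge: [29] + [15, 16] -> [15, 16, 29]
  Split: [18, 15, 5] -> [18] and [15, 5]
    Split: [15, 5] -> [15] and [5]
    Merge: [15] + [5] -> [5, 15]
  Merge: [18] + [5, 15] -> [5, 15, 18]
Merge: [15, 16, 29] + [5, 15, 18] -> [5, 15, 15, 16, 18, 29]

Final sorted array: [5, 15, 15, 16, 18, 29]

The merge sort proceeds by recursively splitting the array and merging sorted halves.
After all merges, the sorted array is [5, 15, 15, 16, 18, 29].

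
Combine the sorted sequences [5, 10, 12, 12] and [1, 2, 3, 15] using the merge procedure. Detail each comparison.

Merging process:

Compare 5 vs 1: take 1 from right. Merged: [1]
Compare 5 vs 2: take 2 from right. Merged: [1, 2]
Compare 5 vs 3: take 3 from right. Merged: [1, 2, 3]
Compare 5 vs 15: take 5 from left. Merged: [1, 2, 3, 5]
Compare 10 vs 15: take 10 from left. Merged: [1, 2, 3, 5, 10]
Compare 12 vs 15: take 12 from left. Merged: [1, 2, 3, 5, 10, 12]
Compare 12 vs 15: take 12 from left. Merged: [1, 2, 3, 5, 10, 12, 12]
Append remaining from right: [15]. Merged: [1, 2, 3, 5, 10, 12, 12, 15]

Final merged array: [1, 2, 3, 5, 10, 12, 12, 15]
Total comparisons: 7

The merged array is [1, 2, 3, 5, 10, 12, 12, 15], requiring 7 comparisons. The merge step runs in O(n) time where n is the total number of elements.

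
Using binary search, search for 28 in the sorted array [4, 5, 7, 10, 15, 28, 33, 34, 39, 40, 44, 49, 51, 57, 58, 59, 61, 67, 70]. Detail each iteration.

Binary search for 28 in [4, 5, 7, 10, 15, 28, 33, 34, 39, 40, 44, 49, 51, 57, 58, 59, 61, 67, 70]:

lo=0, hi=18, mid=9, arr[mid]=40 -> 40 > 28, search left half
lo=0, hi=8, mid=4, arr[mid]=15 -> 15 < 28, search right half
lo=5, hi=8, mid=6, arr[mid]=33 -> 33 > 28, search left half
lo=5, hi=5, mid=5, arr[mid]=28 -> Found target at index 5!

Binary search finds 28 at index 5 after 4 comparisons. The search repeatedly halves the search space by comparing with the middle element.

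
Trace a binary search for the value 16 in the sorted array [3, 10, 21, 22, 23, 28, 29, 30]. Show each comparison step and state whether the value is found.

Binary search for 16 in [3, 10, 21, 22, 23, 28, 29, 30]:

lo=0, hi=7, mid=3, arr[mid]=22 -> 22 > 16, search left half
lo=0, hi=2, mid=1, arr[mid]=10 -> 10 < 16, search right half
lo=2, hi=2, mid=2, arr[mid]=21 -> 21 > 16, search left half
lo=2 > hi=1, target 16 not found

Binary search determines that 16 is not in the array after 3 comparisons. The search space was exhausted without finding the target.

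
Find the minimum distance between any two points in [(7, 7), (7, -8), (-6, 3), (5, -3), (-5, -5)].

Computing all pairwise distances among 5 points:

d((7, 7), (7, -8)) = 15.0
d((7, 7), (-6, 3)) = 13.6015
d((7, 7), (5, -3)) = 10.198
d((7, 7), (-5, -5)) = 16.9706
d((7, -8), (-6, 3)) = 17.0294
d((7, -8), (5, -3)) = 5.3852 <-- minimum
d((7, -8), (-5, -5)) = 12.3693
d((-6, 3), (5, -3)) = 12.53
d((-6, 3), (-5, -5)) = 8.0623
d((5, -3), (-5, -5)) = 10.198

Closest pair: (7, -8) and (5, -3) with distance 5.3852

The closest pair is (7, -8) and (5, -3) with Euclidean distance 5.3852. For 5 points, brute-force pairwise comparison is shown above. For large n, the divide-and-conquer algorithm (sort by x, recurse on halves, check the dividing strip) achieves O(n log n).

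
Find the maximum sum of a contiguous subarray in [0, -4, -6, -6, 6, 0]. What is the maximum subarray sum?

Using Kadane's algorithm on [0, -4, -6, -6, 6, 0]:

Scanning through the array:
Position 1 (value -4): max_ending_here = -4, max_so_far = 0
Position 2 (value -6): max_ending_here = -6, max_so_far = 0
Position 3 (value -6): max_ending_here = -6, max_so_far = 0
Position 4 (value 6): max_ending_here = 6, max_so_far = 6
Position 5 (value 0): max_ending_here = 6, max_so_far = 6

Maximum subarray: [6]
Maximum sum: 6

The maximum subarray is [6] with sum 6. This subarray runs from index 4 to index 4.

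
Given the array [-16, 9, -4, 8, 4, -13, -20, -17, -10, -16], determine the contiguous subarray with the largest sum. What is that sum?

Using Kadane's algorithm on [-16, 9, -4, 8, 4, -13, -20, -17, -10, -16]:

Scanning through the array:
Position 1 (value 9): max_ending_here = 9, max_so_far = 9
Position 2 (value -4): max_ending_here = 5, max_so_far = 9
Position 3 (value 8): max_ending_here = 13, max_so_far = 13
Position 4 (value 4): max_ending_here = 17, max_so_far = 17
Position 5 (value -13): max_ending_here = 4, max_so_far = 17
Position 6 (value -20): max_ending_here = -16, max_so_far = 17
Position 7 (value -17): max_ending_here = -17, max_so_far = 17
Position 8 (value -10): max_ending_here = -10, max_so_far = 17
Position 9 (value -16): max_ending_here = -16, max_so_far = 17

Maximum subarray: [9, -4, 8, 4]
Maximum sum: 17

The maximum subarray is [9, -4, 8, 4] with sum 17. This subarray runs from index 1 to index 4.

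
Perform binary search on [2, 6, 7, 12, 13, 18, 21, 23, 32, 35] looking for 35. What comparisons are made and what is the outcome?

Binary search for 35 in [2, 6, 7, 12, 13, 18, 21, 23, 32, 35]:

lo=0, hi=9, mid=4, arr[mid]=13 -> 13 < 35, search right half
lo=5, hi=9, mid=7, arr[mid]=23 -> 23 < 35, search right half
lo=8, hi=9, mid=8, arr[mid]=32 -> 32 < 35, search right half
lo=9, hi=9, mid=9, arr[mid]=35 -> Found target at index 9!

Binary search finds 35 at index 9 after 4 comparisons. The search repeatedly halves the search space by comparing with the middle element.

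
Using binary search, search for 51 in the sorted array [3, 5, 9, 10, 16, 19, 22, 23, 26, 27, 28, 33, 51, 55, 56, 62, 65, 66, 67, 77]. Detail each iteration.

Binary search for 51 in [3, 5, 9, 10, 16, 19, 22, 23, 26, 27, 28, 33, 51, 55, 56, 62, 65, 66, 67, 77]:

lo=0, hi=19, mid=9, arr[mid]=27 -> 27 < 51, search right half
lo=10, hi=19, mid=14, arr[mid]=56 -> 56 > 51, search left half
lo=10, hi=13, mid=11, arr[mid]=33 -> 33 < 51, search right half
lo=12, hi=13, mid=12, arr[mid]=51 -> Found target at index 12!

Binary search finds 51 at index 12 after 4 comparisons. The search repeatedly halves the search space by comparing with the middle element.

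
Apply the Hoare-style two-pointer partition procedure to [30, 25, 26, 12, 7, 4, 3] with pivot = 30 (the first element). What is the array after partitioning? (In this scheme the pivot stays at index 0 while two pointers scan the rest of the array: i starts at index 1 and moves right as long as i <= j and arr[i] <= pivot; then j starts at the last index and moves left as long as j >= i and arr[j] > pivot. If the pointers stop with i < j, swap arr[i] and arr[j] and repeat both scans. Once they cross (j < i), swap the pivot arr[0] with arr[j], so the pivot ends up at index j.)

Hoare-style two-pointer partition with pivot = 30:

Initial array: [30, 25, 26, 12, 7, 4, 3]

Pointers start at i = 1, j = 6.
i ends at 7, j ends at 6: the pointers have crossed (j < i), so scanning stops.

Swap pivot arr[0] with arr[6] to place pivot at position 6: [3, 25, 26, 12, 7, 4, 30]
Pivot position: 6

After partitioning with pivot 30, the array becomes [3, 25, 26, 12, 7, 4, 30]. The pivot is placed at index 6. All elements to the left of the pivot are <= 30, and all elements to the right are > 30.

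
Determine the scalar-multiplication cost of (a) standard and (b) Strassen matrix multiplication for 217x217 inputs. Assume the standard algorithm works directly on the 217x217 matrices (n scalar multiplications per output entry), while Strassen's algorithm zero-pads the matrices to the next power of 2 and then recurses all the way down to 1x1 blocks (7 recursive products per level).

Matrix multiplication for 217x217 matrices:

Strassen's algorithm requires power-of-2 dimensions. Pad 217x217 to 256x256 (next power of 2).

Standard algorithm: 217^3 = 10218313 multiplications
Strassen's algorithm: 7^(log2(256)) = 7^8 = 5764801 multiplications
Savings: 10218313 - 5764801 = 4453512 multiplications

Standard: 10218313 multiplications (217^3). Strassen: 5764801 multiplications (7^8, after padding to 256x256). Strassen reduces 8 recursive multiplications to 7 at each level.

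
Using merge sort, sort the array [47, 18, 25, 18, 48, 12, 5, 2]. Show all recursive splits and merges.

Merge sort trace:

Split: [47, 18, 25, 18, 48, 12, 5, 2] -> [47, 18, 25, 18] and [48, 12, 5, 2]
  Split: [47, 18, 25, 18] -> [47, 18] and [25, 18]
    Split: [47, 18] -> [47] and [18]
    Merge: [47] + [18] -> [18, 47]
    Split: [25, 18] -> [25] and [18]
    Merge: [25] + [18] -> [18, 25]
  Merge: [18, 47] + [18, 25] -> [18, 18, 25, 47]
  Split: [48, 12, 5, 2] -> [48, 12] and [5, 2]
    Split: [48, 12] -> [48] and [12]
    Merge: [48] + [12] -> [12, 48]
    Split: [5, 2] -> [5] and [2]
    Merge: [5] + [2] -> [2, 5]
  Merge: [12, 48] + [2, 5] -> [2, 5, 12, 48]
Merge: [18, 18, 25, 47] + [2, 5, 12, 48] -> [2, 5, 12, 18, 18, 25, 47, 48]

Final sorted array: [2, 5, 12, 18, 18, 25, 47, 48]

The merge sort proceeds by recursively splitting the array and merging sorted halves.
After all merges, the sorted array is [2, 5, 12, 18, 18, 25, 47, 48].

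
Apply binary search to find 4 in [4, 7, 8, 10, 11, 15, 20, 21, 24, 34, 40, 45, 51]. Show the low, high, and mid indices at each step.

Binary search for 4 in [4, 7, 8, 10, 11, 15, 20, 21, 24, 34, 40, 45, 51]:

lo=0, hi=12, mid=6, arr[mid]=20 -> 20 > 4, search left half
lo=0, hi=5, mid=2, arr[mid]=8 -> 8 > 4, search left half
lo=0, hi=1, mid=0, arr[mid]=4 -> Found target at index 0!

Binary search finds 4 at index 0 after 3 comparisons. The search repeatedly halves the search space by comparing with the middle element.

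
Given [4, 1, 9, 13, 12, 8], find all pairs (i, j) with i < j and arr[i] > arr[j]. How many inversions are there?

Finding inversions in [4, 1, 9, 13, 12, 8]:

(0, 1): arr[0]=4 > arr[1]=1
(2, 5): arr[2]=9 > arr[5]=8
(3, 4): arr[3]=13 > arr[4]=12
(3, 5): arr[3]=13 > arr[5]=8
(4, 5): arr[4]=12 > arr[5]=8

Total inversions: 5

The array has 5 inversion(s): (0,1), (2,5), (3,4), (3,5), (4,5). Each pair (i,j) satisfies i < j and arr[i] > arr[j].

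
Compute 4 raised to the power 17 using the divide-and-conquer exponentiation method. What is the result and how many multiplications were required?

Computing 4^17 by squaring (build up from 4^1; each line after the first costs one multiplication):

4^1 = 4
4^2 = (4^1)^2 = 4^2 = 16
4^4 = (4^2)^2 = 16^2 = 256
4^8 = (4^4)^2 = 256^2 = 65536
4^16 = (4^8)^2 = 65536^2 = 4294967296
4^17 = 4 * 4^16 = 4 * 4294967296 = 17179869184

Result: 17179869184
Multiplications needed: 5 (5 lines after 4^1)

4^17 = 17179869184. Using exponentiation by squaring, this requires 5 multiplications. The key idea: if the exponent is even, square the half-power; if odd, multiply by the base once.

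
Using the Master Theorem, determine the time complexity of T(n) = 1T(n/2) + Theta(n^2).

Master Theorem for T(n) = 1T(n/2) + O(n^2):

a = 1, b = 2, c = 2
log_b(a) = log_2(1) = 0.0000

Case 3: c = 2 > log_2(1) = 0.0000
T(n) = O(n^2) = O(n^2)

For T(n) = 1T(n/2) + O(n^2): log_2(1) = 0.0000. This is Case 3 of the Master Theorem (c > log_b(a), work dominated by root), giving O(n^2).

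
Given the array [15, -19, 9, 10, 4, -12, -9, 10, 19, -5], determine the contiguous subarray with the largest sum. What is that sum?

Using Kadane's algorithm on [15, -19, 9, 10, 4, -12, -9, 10, 19, -5]:

Scanning through the array:
Position 1 (value -19): max_ending_here = -4, max_so_far = 15
Position 2 (value 9): max_ending_here = 9, max_so_far = 15
Position 3 (value 10): max_ending_here = 19, max_so_far = 19
Position 4 (value 4): max_ending_here = 23, max_so_far = 23
Position 5 (value -12): max_ending_here = 11, max_so_far = 23
Position 6 (value -9): max_ending_here = 2, max_so_far = 23
Position 7 (value 10): max_ending_here = 12, max_so_far = 23
Position 8 (value 19): max_ending_here = 31, max_so_far = 31
Position 9 (value -5): max_ending_here = 26, max_so_far = 31

Maximum subarray: [9, 10, 4, -12, -9, 10, 19]
Maximum sum: 31

The maximum subarray is [9, 10, 4, -12, -9, 10, 19] with sum 31. This subarray runs from index 2 to index 8.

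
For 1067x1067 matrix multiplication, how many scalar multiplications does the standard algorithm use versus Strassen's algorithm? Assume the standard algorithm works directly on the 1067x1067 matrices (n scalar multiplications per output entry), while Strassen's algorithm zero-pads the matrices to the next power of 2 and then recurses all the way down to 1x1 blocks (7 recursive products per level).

Matrix multiplication for 1067x1067 matrices:

Strassen's algorithm requires power-of-2 dimensions. Pad 1067x1067 to 2048x2048 (next power of 2).

Standard algorithm: 1067^3 = 1214767763 multiplications
Strassen's algorithm: 7^(log2(2048)) = 7^11 = 1977326743 multiplications
Difference: 1214767763 - 1977326743 = -762558980 (Strassen uses MORE here due to padding overhead — for small or just-over-power-of-2 n, padding can outweigh the per-level savings)

Standard: 1214767763 multiplications (1067^3). Strassen: 1977326743 multiplications (7^11, after padding to 2048x2048). Strassen reduces 8 recursive multiplications to 7 at each level.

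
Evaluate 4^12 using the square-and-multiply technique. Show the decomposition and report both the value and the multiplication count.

Computing 4^12 by squaring (build up from 4^1; each line after the first costs one multiplication):

4^1 = 4
4^2 = (4^1)^2 = 4^2 = 16
4^3 = 4 * 4^2 = 4 * 16 = 64
4^6 = (4^3)^2 = 64^2 = 4096
4^12 = (4^6)^2 = 4096^2 = 16777216

Result: 16777216
Multiplications needed: 4 (4 lines after 4^1)

4^12 = 16777216. Using exponentiation by squaring, this requires 4 multiplications. The key idea: if the exponent is even, square the half-power; if odd, multiply by the base once.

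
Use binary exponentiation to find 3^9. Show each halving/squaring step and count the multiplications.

Computing 3^9 by squaring (build up from 3^1; each line after the first costs one multiplication):

3^1 = 3
3^2 = (3^1)^2 = 3^2 = 9
3^4 = (3^2)^2 = 9^2 = 81
3^8 = (3^4)^2 = 81^2 = 6561
3^9 = 3 * 3^8 = 3 * 6561 = 19683

Result: 19683
Multiplications needed: 4 (4 lines after 3^1)

3^9 = 19683. Using exponentiation by squaring, this requires 4 multiplications. The key idea: if the exponent is even, square the half-power; if odd, multiply by the base once.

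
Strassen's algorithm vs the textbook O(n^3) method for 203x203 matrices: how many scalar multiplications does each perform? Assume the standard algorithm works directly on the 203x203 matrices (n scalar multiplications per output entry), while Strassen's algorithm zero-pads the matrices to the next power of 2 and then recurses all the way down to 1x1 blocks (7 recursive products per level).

Matrix multiplication for 203x203 matrices:

Strassen's algorithm requires power-of-2 dimensions. Pad 203x203 to 256x256 (next power of 2).

Standard algorithm: 203^3 = 8365427 multiplications
Strassen's algorithm: 7^(log2(256)) = 7^8 = 5764801 multiplications
Savings: 8365427 - 5764801 = 2600626 multiplications

Standard: 8365427 multiplications (203^3). Strassen: 5764801 multiplications (7^8, after padding to 256x256). Strassen reduces 8 recursive multiplications to 7 at each level.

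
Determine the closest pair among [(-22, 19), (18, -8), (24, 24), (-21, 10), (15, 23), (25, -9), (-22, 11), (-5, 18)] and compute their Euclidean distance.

Computing all pairwise distances among 8 points:

d((-22, 19), (18, -8)) = 48.2597
d((-22, 19), (24, 24)) = 46.2709
d((-22, 19), (-21, 10)) = 9.0554
d((-22, 19), (15, 23)) = 37.2156
d((-22, 19), (25, -9)) = 54.7083
d((-22, 19), (-22, 11)) = 8.0
d((-22, 19), (-5, 18)) = 17.0294
d((18, -8), (24, 24)) = 32.5576
d((18, -8), (-21, 10)) = 42.9535
d((18, -8), (15, 23)) = 31.1448
d((18, -8), (25, -9)) = 7.0711
d((18, -8), (-22, 11)) = 44.2832
d((18, -8), (-5, 18)) = 34.7131
d((24, 24), (-21, 10)) = 47.1275
d((24, 24), (15, 23)) = 9.0554
d((24, 24), (25, -9)) = 33.0151
d((24, 24), (-22, 11)) = 47.8017
d((24, 24), (-5, 18)) = 29.6142
d((-21, 10), (15, 23)) = 38.2753
d((-21, 10), (25, -9)) = 49.7695
d((-21, 10), (-22, 11)) = 1.4142 <-- minimum
d((-21, 10), (-5, 18)) = 17.8885
d((15, 23), (25, -9)) = 33.5261
d((15, 23), (-22, 11)) = 38.8973
d((15, 23), (-5, 18)) = 20.6155
d((25, -9), (-22, 11)) = 51.0784
d((25, -9), (-5, 18)) = 40.3609
d((-22, 11), (-5, 18)) = 18.3848

Closest pair: (-21, 10) and (-22, 11) with distance 1.4142

The closest pair is (-21, 10) and (-22, 11) with Euclidean distance 1.4142. For 8 points, brute-force pairwise comparison is shown above. For large n, the divide-and-conquer algorithm (sort by x, recurse on halves, check the dividing strip) achieves O(n log n).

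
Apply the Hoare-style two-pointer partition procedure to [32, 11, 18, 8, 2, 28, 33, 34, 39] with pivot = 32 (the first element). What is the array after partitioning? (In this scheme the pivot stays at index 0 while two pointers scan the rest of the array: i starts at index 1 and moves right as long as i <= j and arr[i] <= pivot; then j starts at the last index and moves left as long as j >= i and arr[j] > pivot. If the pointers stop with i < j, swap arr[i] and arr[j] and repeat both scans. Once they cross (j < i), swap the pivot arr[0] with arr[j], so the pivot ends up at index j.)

Hoare-style two-pointer partition with pivot = 32:

Initial array: [32, 11, 18, 8, 2, 28, 33, 34, 39]

Pointers start at i = 1, j = 8.
i ends at 6, j ends at 5: the pointers have crossed (j < i), so scanning stops.

Swap pivot arr[0] with arr[5] to place pivot at position 5: [28, 11, 18, 8, 2, 32, 33, 34, 39]
Pivot position: 5

After partitioning with pivot 32, the array becomes [28, 11, 18, 8, 2, 32, 33, 34, 39]. The pivot is placed at index 5. All elements to the left of the pivot are <= 32, and all elements to the right are > 32.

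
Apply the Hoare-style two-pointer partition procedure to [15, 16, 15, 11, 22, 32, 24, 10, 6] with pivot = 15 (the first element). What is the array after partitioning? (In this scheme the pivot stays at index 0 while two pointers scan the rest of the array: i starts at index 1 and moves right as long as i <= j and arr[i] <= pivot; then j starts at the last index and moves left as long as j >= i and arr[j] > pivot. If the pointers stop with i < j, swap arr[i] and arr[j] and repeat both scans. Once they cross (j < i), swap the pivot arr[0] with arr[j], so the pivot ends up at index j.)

Hoare-style two-pointer partition with pivot = 15:

Initial array: [15, 16, 15, 11, 22, 32, 24, 10, 6]

Pointers start at i = 1, j = 8.
i stops at index 1 (arr[1]=16 > 15), j stops at index 8 (arr[8]=6 <= 15): swap arr[1] and arr[8], array becomes [15, 6, 15, 11, 22, 32, 24, 10, 16]
i stops at index 4 (arr[4]=22 > 15), j stops at index 7 (arr[7]=10 <= 15): swap arr[4] and arr[7], array becomes [15, 6, 15, 11, 10, 32, 24, 22, 16]
i ends at 5, j ends at 4: the pointers have crossed (j < i), so scanning stops.

Swap pivot arr[0] with arr[4] to place pivot at position 4: [10, 6, 15, 11, 15, 32, 24, 22, 16]
Pivot position: 4

After partitioning with pivot 15, the array becomes [10, 6, 15, 11, 15, 32, 24, 22, 16]. The pivot is placed at index 4. All elements to the left of the pivot are <= 15, and all elements to the right are > 15.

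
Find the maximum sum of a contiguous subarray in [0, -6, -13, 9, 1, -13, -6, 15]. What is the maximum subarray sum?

Using Kadane's algorithm on [0, -6, -13, 9, 1, -13, -6, 15]:

Scanning through the array:
Position 1 (value -6): max_ending_here = -6, max_so_far = 0
Position 2 (value -13): max_ending_here = -13, max_so_far = 0
Position 3 (value 9): max_ending_here = 9, max_so_far = 9
Position 4 (value 1): max_ending_here = 10, max_so_far = 10
Position 5 (value -13): max_ending_here = -3, max_so_far = 10
Position 6 (value -6): max_ending_here = -6, max_so_far = 10
Position 7 (value 15): max_ending_here = 15, max_so_far = 15

Maximum subarray: [15]
Maximum sum: 15

The maximum subarray is [15] with sum 15. This subarray runs from index 7 to index 7.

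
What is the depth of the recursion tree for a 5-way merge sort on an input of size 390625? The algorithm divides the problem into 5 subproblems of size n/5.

For divide and conquer with division factor 5:

Problem sizes at each level:
Level 0: 390625
Level 1: 78125
Level 2: 15625
Level 3: 3125
Level 4: 625
Level 5: 125
Level 6: 25
Level 7: 5
Level 8: 1

The root is level 0 and the size-1 base case is level 8 (the tree spans levels 0 through 8, i.e. 9 levels counting the root), so the depth is the number of divisions: log_5(390625) = 8

The recursion tree depth is log_5(390625) = 8. At each level, the problem size is divided by 5, so it takes 8 divisions to reduce to a base case of size 1. The algorithm makes 5 recursive calls at each level.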